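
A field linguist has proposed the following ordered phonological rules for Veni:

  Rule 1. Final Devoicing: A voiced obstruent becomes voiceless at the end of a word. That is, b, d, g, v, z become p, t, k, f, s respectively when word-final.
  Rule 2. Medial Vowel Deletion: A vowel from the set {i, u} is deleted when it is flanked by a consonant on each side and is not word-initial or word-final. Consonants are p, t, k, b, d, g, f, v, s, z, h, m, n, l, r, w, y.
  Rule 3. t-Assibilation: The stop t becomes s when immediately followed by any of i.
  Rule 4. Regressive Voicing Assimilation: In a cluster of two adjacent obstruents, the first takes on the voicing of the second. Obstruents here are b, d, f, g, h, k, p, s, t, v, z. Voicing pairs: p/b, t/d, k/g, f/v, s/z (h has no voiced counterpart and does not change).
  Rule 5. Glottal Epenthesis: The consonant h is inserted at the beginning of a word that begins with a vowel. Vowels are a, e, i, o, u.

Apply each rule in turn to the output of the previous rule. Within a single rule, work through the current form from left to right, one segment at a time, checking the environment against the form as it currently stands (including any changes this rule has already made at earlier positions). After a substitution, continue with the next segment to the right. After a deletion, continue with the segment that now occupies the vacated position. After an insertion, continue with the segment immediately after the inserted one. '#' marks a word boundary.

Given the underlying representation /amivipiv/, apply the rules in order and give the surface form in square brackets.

[hamfpf]

Rule 1 Final Devoicing: [amivipiv] → [amivipif]
Rule 2 Medial Vowel Deletion: [amivipif] → [amvpf]
Rule 3 t-Assibilation: no change — [amvpf]
Rule 4 Regressive Voicing Assimilation: [amvpf] → [amfpf]
Rule 5 Glottal Epenthesis: [amfpf] → [hamfpf]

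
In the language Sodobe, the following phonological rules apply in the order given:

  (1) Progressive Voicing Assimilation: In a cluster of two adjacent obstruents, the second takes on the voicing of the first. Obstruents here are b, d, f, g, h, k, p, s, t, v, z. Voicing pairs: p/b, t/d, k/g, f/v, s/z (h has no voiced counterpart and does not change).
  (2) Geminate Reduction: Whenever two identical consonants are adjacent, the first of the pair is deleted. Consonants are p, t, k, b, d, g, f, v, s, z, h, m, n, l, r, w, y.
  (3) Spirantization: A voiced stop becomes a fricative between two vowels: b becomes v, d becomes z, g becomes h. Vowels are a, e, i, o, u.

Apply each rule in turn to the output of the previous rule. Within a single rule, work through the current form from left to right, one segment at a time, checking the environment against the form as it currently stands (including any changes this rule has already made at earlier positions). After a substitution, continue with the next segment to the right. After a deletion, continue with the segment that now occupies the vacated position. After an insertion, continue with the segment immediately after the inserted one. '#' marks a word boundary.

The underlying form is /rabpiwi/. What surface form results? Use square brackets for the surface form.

[raviwi]

(1) Progressive Voicing Assimilation: [rabpiwi] → [rabbiwi]
(2) Geminate Reduction: [rabbiwi] → [rabiwi]
(3) Spirantization: [rabiwi] → [raviwi]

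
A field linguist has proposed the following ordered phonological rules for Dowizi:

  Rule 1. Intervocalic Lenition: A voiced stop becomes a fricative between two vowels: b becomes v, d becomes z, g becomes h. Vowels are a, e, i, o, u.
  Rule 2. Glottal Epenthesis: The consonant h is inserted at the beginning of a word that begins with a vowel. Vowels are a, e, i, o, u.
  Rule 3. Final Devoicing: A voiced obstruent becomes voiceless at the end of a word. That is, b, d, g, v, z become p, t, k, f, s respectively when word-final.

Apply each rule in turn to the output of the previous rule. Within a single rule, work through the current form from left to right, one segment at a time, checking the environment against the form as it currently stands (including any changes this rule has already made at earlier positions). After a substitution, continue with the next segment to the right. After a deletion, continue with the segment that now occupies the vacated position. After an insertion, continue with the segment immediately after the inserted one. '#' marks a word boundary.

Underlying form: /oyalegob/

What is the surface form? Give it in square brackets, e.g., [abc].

[hoyalehop]

Rule 1 Intervocalic Lenition: [oyalegob] → [oyalehob]
Rule 2 Glottal Epenthesis: [oyalehob] → [hoyalehob]
Rule 3 Final Devoicing: [hoyalehob] → [hoyalehop]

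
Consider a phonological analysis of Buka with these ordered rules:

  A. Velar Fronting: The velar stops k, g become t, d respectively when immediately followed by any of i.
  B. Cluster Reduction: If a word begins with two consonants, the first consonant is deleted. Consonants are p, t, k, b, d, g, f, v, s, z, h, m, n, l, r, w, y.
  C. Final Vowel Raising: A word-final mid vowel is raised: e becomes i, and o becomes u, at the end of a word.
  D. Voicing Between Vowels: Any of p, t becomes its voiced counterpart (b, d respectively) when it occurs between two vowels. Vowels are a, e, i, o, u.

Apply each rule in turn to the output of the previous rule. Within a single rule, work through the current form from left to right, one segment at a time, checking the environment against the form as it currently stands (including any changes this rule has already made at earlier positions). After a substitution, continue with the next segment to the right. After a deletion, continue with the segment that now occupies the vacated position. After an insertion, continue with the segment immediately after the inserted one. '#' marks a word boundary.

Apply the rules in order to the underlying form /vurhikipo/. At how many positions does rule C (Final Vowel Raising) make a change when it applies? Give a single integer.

A Velar Fronting: [vurhikipo] → [vurhitipo]
B Cluster Reduction: no change — [vurhitipo]
C Final Vowel Raising: [vurhitipo] → [vurhitipu]
D Voicing Between Vowels: [vurhitipu] → [vurhidibu]
Rule C changed 1 position(s).

1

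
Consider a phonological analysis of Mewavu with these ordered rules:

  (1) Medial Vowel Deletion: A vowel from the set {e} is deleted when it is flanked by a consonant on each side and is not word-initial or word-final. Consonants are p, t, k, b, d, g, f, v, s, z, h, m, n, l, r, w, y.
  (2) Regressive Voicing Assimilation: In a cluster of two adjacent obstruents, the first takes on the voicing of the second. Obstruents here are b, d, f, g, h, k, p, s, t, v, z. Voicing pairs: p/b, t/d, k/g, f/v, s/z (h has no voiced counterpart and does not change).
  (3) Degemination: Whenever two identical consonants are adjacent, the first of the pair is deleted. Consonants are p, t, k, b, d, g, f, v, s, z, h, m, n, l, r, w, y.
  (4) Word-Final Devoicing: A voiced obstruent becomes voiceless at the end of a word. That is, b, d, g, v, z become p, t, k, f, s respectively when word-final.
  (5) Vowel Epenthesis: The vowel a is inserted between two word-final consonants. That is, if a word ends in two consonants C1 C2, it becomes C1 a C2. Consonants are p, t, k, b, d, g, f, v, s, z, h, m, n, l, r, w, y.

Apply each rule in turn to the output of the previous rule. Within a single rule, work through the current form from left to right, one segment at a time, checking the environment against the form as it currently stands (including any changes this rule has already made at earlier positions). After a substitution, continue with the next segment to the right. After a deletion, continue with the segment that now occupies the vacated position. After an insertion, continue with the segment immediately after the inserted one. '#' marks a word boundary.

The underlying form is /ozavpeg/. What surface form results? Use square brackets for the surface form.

(1) Medial Vowel Deletion: [ozavpeg] → [ozavpg]
(2) Regressive Voicing Assimilation: [ozavpg] → [ozafbg]
(3) Degemination: no change — [ozafbg]
(4) Word-Final Devoicing: [ozafbg] → [ozafbk]
(5) Vowel Epenthesis: [ozafbk] → [ozafbak]

[ozafbak]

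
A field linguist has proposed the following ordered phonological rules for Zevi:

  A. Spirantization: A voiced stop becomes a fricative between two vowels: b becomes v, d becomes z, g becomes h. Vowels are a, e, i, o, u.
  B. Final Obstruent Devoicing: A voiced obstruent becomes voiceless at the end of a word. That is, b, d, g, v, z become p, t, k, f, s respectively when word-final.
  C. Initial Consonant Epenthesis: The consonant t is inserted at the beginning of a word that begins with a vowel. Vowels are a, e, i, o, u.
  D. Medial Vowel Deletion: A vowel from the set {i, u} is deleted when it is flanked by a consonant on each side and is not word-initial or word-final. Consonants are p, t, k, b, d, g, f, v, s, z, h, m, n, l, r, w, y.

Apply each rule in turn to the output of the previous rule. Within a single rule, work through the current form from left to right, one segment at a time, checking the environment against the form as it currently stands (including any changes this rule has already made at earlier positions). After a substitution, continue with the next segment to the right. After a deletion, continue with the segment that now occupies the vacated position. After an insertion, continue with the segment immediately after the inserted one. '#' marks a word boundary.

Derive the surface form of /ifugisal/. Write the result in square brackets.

A Spirantization: [ifugisal] → [ifuhisal]
B Final Obstruent Devoicing: no change — [ifuhisal]
C Initial Consonant Epenthesis: [ifuhisal] → [tifuhisal]
D Medial Vowel Deletion: [tifuhisal] → [tfhsal]

[tfhsal]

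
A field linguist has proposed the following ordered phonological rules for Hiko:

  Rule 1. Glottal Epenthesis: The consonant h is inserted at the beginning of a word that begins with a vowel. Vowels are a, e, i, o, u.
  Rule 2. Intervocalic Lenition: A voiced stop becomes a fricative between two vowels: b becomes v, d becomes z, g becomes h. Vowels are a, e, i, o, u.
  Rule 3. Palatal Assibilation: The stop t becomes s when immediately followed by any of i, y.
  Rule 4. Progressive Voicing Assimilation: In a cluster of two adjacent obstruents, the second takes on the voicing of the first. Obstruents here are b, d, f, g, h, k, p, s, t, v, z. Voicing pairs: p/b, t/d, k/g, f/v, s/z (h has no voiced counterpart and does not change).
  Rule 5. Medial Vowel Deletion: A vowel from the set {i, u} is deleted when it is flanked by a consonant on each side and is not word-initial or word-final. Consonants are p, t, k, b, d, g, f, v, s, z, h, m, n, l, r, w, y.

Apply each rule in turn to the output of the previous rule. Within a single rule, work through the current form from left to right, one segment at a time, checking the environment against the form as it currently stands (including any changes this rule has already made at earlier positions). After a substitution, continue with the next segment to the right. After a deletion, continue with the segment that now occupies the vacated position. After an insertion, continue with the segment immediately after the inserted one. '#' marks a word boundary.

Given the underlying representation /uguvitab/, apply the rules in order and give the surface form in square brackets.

[hhvtab]

Rule 1 Glottal Epenthesis: [uguvitab] → [huguvitab]
Rule 2 Intervocalic Lenition: [huguvitab] → [huhuvitab]
Rule 3 Palatal Assibilation: no change — [huhuvitab]
Rule 4 Progressive Voicing Assimilation: no change — [huhuvitab]
Rule 5 Medial Vowel Deletion: [huhuvitab] → [hhvtab]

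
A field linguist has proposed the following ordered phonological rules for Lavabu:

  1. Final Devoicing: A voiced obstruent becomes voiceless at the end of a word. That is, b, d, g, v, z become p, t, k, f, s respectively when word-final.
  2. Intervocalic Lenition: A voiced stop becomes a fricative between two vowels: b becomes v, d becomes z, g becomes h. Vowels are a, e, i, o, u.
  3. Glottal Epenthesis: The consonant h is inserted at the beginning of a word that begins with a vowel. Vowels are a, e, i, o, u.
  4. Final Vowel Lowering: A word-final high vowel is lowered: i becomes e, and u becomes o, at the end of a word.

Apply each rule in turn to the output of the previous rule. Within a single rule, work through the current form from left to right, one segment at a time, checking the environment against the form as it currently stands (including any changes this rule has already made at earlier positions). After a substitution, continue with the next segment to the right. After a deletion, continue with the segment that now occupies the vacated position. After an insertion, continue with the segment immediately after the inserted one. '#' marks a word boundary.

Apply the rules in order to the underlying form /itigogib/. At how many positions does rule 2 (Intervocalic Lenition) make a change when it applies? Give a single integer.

2

1 Final Devoicing: [itigogib] → [itigogip]
2 Intervocalic Lenition: [itigogip] → [itihohip]
3 Glottal Epenthesis: [itihohip] → [hitihohip]
4 Final Vowel Lowering: no change — [hitihohip]
Rule 2 changed 2 position(s).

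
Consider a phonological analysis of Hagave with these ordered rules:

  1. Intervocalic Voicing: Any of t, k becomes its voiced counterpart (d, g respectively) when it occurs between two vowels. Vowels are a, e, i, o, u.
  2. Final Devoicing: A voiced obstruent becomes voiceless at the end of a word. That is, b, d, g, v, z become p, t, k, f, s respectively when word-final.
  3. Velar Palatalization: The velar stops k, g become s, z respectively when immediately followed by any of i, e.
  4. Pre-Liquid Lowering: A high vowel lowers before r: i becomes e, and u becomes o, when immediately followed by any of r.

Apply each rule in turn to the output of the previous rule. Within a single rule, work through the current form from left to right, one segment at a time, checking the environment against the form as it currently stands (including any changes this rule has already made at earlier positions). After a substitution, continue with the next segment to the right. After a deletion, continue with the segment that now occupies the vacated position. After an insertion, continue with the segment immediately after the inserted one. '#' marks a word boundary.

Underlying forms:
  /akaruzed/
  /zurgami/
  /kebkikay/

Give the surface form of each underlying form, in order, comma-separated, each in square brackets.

/akaruzed/:
  1 Intervocalic Voicing: [akaruzed] → [agaruzed]
  2 Final Devoicing: [agaruzed] → [agaruzet]
  3 Velar Palatalization: no change — [agaruzet]
  4 Pre-Liquid Lowering: no change — [agaruzet]
/zurgami/:
  1 Intervocalic Voicing: no change — [zurgami]
  2 Final Devoicing: no change — [zurgami]
  3 Velar Palatalization: no change — [zurgami]
  4 Pre-Liquid Lowering: [zurgami] → [zorgami]
/kebkikay/:
  1 Intervocalic Voicing: [kebkikay] → [kebkigay]
  2 Final Devoicing: no change — [kebkigay]
  3 Velar Palatalization: [kebkigay] → [sebsigay]
  4 Pre-Liquid Lowering: no change — [sebsigay]

[agaruzet], [zorgami], [sebsigay]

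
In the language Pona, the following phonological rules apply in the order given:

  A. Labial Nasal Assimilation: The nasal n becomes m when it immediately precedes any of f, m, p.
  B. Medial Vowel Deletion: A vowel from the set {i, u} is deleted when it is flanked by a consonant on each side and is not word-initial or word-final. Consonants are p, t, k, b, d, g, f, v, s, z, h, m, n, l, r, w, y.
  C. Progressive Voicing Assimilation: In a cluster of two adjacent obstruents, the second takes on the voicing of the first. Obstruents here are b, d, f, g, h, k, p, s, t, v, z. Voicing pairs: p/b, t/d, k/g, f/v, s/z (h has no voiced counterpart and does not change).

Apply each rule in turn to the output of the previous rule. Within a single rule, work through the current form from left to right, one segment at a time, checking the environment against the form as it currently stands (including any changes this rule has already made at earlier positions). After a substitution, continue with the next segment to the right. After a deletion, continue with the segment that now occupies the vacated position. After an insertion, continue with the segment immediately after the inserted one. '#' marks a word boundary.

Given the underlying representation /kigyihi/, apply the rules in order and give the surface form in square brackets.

A Labial Nasal Assimilation: no change — [kigyihi]
B Medial Vowel Deletion: [kigyihi] → [kgyhi]
C Progressive Voicing Assimilation: [kgyhi] → [kkyhi]

[kkyhi]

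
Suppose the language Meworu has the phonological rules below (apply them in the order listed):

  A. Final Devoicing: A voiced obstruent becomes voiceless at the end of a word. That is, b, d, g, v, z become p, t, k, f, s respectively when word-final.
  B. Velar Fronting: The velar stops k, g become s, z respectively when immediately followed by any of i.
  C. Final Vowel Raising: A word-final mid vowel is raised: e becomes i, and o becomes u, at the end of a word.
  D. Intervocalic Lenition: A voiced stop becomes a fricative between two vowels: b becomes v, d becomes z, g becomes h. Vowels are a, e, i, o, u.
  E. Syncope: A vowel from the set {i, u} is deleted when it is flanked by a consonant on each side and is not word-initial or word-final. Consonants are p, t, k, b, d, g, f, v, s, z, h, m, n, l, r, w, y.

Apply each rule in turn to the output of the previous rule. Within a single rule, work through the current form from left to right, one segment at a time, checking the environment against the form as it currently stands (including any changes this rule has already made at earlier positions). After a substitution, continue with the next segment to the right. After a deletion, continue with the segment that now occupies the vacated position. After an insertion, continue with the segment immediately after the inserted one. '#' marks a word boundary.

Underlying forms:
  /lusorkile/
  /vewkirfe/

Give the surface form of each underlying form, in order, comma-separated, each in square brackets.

/lusorkile/:
  A Final Devoicing: no change — [lusorkile]
  B Velar Fronting: [lusorkile] → [lusorsile]
  C Final Vowel Raising: [lusorsile] → [lusorsili]
  D Intervocalic Lenition: no change — [lusorsili]
  E Syncope: [lusorsili] → [lsorsli]
/vewkirfe/:
  A Final Devoicing: no change — [vewkirfe]
  B Velar Fronting: [vewkirfe] → [vewsirfe]
  C Final Vowel Raising: [vewsirfe] → [vewsirfi]
  D Intervocalic Lenition: no change — [vewsirfi]
  E Syncope: [vewsirfi] → [vewsrfi]

[lsorsli], [vewsrfi]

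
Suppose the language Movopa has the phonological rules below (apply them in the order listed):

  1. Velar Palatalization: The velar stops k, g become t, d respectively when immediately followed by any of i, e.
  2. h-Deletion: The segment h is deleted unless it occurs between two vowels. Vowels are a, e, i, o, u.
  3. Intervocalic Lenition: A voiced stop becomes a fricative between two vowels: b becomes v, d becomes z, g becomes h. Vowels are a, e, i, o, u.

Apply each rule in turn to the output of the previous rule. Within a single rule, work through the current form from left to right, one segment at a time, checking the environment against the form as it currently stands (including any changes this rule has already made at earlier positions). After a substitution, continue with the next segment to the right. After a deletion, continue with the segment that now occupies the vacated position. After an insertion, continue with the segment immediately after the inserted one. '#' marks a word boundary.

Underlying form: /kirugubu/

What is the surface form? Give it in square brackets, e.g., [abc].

[tiruhuvu]

1 Velar Palatalization: [kirugubu] → [tirugubu]
2 h-Deletion: no change — [tirugubu]
3 Intervocalic Lenition: [tirugubu] → [tiruhuvu]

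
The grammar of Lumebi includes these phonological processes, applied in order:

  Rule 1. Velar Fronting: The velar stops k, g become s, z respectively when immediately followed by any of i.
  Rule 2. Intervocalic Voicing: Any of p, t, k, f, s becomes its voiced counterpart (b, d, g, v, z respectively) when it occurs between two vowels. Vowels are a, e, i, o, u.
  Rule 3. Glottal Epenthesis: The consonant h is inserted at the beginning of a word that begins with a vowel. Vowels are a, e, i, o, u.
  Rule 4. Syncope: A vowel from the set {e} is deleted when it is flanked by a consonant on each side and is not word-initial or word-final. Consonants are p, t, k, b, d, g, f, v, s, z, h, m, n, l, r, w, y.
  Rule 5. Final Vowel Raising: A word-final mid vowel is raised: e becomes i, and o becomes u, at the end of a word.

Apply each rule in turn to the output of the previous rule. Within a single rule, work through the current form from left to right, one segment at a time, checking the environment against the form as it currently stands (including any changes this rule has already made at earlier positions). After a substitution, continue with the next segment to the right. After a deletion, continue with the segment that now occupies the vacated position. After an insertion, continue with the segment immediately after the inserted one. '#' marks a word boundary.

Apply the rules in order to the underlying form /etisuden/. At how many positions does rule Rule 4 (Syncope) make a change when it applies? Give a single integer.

Rule 1 Velar Fronting: no change — [etisuden]
Rule 2 Intervocalic Voicing: [etisuden] → [edizuden]
Rule 3 Glottal Epenthesis: [edizuden] → [hedizuden]
Rule 4 Syncope: [hedizuden] → [hdizudn]
Rule 5 Final Vowel Raising: no change — [hdizudn]
Rule Rule 4 changed 2 position(s).

2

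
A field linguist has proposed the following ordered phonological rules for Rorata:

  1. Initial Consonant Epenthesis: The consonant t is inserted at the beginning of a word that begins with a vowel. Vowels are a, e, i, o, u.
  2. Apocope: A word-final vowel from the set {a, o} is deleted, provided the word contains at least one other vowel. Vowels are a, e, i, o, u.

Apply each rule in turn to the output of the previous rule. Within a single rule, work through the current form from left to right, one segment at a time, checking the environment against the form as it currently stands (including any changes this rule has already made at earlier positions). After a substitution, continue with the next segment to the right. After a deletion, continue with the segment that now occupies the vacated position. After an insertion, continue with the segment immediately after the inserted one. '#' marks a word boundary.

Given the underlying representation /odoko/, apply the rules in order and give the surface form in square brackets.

[todok]

1 Initial Consonant Epenthesis: [odoko] → [todoko]
2 Apocope: [todoko] → [todok]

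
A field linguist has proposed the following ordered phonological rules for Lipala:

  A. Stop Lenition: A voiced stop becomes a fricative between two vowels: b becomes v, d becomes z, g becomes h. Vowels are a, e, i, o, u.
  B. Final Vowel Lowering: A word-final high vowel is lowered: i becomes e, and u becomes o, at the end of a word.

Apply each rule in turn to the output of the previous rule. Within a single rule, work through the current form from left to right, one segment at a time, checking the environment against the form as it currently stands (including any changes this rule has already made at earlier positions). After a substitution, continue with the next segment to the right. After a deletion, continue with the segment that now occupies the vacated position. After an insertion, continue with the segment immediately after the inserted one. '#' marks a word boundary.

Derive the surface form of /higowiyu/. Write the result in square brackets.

A Stop Lenition: [higowiyu] → [hihowiyu]
B Final Vowel Lowering: [hihowiyu] → [hihowiyo]

[hihowiyo]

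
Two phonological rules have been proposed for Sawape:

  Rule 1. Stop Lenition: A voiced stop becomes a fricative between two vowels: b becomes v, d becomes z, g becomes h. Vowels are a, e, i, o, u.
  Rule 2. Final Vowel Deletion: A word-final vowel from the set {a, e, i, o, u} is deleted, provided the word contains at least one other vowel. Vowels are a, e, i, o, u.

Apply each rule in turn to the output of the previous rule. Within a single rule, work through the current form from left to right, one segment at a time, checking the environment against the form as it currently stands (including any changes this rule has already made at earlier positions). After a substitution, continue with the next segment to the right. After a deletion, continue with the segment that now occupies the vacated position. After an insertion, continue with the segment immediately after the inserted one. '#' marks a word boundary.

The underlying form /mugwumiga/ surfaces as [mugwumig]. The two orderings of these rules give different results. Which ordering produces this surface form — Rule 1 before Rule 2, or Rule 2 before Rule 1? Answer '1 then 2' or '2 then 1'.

Order 1 then 2:
  1 Stop Lenition: [mugwumiga] → [mugwumiha]
  2 Final Vowel Deletion: [mugwumiha] → [mugwumih]
  result: [mugwumih]
Order 2 then 1:
  2 Final Vowel Deletion: [mugwumiga] → [mugwumig]
  1 Stop Lenition: no change — [mugwumig]
  result: [mugwumig]

2 then 1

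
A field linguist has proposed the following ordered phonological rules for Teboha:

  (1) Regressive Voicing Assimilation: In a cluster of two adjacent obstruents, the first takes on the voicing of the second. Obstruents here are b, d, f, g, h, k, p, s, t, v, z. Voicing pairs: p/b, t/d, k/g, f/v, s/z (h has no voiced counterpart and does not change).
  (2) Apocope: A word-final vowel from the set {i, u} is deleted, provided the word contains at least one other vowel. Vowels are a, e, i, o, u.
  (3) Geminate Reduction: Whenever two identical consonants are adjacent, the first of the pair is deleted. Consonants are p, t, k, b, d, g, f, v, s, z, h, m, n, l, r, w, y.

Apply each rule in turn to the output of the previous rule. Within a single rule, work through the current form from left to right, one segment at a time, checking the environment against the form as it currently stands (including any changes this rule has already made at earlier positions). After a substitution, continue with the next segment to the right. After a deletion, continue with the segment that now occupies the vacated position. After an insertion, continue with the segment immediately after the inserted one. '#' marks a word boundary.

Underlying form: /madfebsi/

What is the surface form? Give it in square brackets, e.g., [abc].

(1) Regressive Voicing Assimilation: [madfebsi] → [matfepsi]
(2) Apocope: [matfepsi] → [matfeps]
(3) Geminate Reduction: no change — [matfeps]

[matfeps]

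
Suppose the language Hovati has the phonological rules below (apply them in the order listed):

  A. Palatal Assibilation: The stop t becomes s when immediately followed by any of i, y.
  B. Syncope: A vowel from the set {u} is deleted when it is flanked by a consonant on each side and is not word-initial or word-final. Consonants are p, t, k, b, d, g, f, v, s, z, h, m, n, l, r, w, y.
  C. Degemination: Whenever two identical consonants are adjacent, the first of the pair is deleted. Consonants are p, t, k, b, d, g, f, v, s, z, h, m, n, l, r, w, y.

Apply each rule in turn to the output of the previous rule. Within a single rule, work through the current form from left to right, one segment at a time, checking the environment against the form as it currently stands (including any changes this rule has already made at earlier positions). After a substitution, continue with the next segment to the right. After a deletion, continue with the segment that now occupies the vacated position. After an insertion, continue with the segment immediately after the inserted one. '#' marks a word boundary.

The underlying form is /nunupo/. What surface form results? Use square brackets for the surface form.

A Palatal Assibilation: no change — [nunupo]
B Syncope: [nunupo] → [nnpo]
C Degemination: [nnpo] → [npo]

[npo]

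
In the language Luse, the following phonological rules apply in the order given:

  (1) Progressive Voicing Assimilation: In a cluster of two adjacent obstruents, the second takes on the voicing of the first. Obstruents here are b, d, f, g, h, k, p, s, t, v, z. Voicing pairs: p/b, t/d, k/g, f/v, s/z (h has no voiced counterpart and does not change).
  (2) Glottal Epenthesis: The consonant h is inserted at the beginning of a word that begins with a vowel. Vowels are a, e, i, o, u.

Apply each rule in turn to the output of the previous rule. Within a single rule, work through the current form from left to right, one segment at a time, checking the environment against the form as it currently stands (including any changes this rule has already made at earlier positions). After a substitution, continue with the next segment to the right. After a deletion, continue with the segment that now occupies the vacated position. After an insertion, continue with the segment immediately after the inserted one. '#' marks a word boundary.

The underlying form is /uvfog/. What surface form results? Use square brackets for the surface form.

[huvvog]

(1) Progressive Voicing Assimilation: [uvfog] → [uvvog]
(2) Glottal Epenthesis: [uvvog] → [huvvog]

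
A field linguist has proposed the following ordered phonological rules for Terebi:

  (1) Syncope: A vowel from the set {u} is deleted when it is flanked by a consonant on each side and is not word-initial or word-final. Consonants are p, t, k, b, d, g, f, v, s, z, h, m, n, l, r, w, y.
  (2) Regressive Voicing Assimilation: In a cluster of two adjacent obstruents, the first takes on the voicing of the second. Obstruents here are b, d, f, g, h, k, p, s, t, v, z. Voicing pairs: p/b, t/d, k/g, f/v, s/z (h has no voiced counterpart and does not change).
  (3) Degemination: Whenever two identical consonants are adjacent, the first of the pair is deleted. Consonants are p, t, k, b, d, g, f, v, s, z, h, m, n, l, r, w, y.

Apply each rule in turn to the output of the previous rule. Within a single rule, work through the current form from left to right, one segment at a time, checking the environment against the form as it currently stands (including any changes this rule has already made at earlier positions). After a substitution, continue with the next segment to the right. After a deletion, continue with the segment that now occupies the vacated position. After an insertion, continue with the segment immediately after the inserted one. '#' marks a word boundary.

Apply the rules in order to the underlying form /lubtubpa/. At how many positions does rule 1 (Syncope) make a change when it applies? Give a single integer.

(1) Syncope: [lubtubpa] → [lbtbpa]
(2) Regressive Voicing Assimilation: [lbtbpa] → [lpdppa]
(3) Degemination: [lpdppa] → [lpdpa]
Rule 1 changed 2 position(s).

2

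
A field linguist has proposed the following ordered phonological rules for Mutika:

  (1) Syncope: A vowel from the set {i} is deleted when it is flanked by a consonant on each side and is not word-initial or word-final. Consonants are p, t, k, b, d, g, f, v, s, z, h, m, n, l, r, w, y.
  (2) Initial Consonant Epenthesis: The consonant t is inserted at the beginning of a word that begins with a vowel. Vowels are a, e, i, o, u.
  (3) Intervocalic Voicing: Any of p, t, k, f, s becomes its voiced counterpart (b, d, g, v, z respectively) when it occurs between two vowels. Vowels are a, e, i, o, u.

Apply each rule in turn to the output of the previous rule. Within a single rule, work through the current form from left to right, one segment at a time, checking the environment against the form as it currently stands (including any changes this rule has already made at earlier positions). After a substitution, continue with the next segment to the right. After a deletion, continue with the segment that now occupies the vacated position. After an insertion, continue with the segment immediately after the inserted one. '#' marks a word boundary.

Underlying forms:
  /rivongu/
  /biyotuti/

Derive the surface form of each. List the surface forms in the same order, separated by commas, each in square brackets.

[rvongu], [byodudi]

/rivongu/:
  (1) Syncope: [rivongu] → [rvongu]
  (2) Initial Consonant Epenthesis: no change — [rvongu]
  (3) Intervocalic Voicing: no change — [rvongu]
/biyotuti/:
  (1) Syncope: [biyotuti] → [byotuti]
  (2) Initial Consonant Epenthesis: no change — [byotuti]
  (3) Intervocalic Voicing: [byotuti] → [byodudi]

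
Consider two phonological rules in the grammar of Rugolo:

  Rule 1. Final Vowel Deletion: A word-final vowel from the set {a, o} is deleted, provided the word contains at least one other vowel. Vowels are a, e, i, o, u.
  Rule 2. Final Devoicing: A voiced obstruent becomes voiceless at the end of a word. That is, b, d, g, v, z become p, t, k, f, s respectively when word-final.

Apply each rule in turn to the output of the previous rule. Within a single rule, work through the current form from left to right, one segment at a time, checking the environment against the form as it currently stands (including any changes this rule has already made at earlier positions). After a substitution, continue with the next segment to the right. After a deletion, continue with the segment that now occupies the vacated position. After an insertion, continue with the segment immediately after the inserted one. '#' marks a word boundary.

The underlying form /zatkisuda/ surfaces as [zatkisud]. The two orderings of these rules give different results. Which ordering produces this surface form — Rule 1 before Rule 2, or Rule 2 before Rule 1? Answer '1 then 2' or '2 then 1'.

Order 1 then 2:
  1 Final Vowel Deletion: [zatkisuda] → [zatkisud]
  2 Final Devoicing: [zatkisud] → [zatkisut]
  result: [zatkisut]
Order 2 then 1:
  2 Final Devoicing: no change — [zatkisuda]
  1 Final Vowel Deletion: [zatkisuda] → [zatkisud]
  result: [zatkisud]

2 then 1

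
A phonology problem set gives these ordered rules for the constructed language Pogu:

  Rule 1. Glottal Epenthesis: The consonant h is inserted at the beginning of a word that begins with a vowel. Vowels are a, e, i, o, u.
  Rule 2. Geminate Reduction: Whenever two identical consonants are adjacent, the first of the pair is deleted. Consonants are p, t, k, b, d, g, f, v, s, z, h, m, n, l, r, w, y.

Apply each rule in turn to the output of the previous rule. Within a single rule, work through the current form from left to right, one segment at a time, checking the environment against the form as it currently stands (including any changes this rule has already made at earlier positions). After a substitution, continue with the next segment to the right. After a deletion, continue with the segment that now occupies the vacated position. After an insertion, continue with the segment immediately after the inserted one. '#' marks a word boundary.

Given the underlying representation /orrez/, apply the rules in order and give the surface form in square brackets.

Rule 1 Glottal Epenthesis: [orrez] → [horrez]
Rule 2 Geminate Reduction: [horrez] → [horez]

[horez]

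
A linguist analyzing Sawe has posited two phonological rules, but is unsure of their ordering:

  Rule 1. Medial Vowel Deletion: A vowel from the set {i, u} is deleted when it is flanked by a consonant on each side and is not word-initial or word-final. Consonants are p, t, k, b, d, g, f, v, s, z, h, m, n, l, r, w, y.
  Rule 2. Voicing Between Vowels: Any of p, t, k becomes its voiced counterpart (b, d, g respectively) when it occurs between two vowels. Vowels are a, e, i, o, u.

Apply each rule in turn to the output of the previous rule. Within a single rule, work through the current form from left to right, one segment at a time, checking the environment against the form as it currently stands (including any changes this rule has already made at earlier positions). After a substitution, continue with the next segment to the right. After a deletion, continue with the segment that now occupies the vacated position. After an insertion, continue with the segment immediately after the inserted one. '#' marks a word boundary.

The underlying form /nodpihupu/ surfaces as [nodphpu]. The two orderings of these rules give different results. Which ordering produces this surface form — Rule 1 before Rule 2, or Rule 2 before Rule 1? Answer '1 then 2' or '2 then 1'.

Order 1 then 2:
  1 Medial Vowel Deletion: [nodpihupu] → [nodphpu]
  2 Voicing Between Vowels: no change — [nodphpu]
  result: [nodphpu]
Order 2 then 1:
  2 Voicing Between Vowels: [nodpihupu] → [nodpihubu]
  1 Medial Vowel Deletion: [nodpihubu] → [nodphbu]
  result: [nodphbu]

1 then 2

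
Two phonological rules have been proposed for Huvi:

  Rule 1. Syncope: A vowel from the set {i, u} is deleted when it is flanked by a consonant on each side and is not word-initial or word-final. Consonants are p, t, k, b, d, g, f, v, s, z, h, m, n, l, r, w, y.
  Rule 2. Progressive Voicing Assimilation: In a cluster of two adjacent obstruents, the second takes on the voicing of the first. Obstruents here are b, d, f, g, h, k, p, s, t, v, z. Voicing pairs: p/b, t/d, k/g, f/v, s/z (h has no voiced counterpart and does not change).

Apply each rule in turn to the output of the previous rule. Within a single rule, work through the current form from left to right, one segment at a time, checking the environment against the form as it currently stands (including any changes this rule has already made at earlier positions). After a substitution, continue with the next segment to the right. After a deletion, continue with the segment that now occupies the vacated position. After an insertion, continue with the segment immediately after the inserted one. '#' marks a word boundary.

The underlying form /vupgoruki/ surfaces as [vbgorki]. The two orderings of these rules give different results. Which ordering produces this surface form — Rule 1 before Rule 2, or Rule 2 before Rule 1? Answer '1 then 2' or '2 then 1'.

1 then 2

Order 1 then 2:
  1 Syncope: [vupgoruki] → [vpgorki]
  2 Progressive Voicing Assimilation: [vpgorki] → [vbgorki]
  result: [vbgorki]
Order 2 then 1:
  2 Progressive Voicing Assimilation: [vupgoruki] → [vupkoruki]
  1 Syncope: [vupkoruki] → [vpkorki]
  result: [vpkorki]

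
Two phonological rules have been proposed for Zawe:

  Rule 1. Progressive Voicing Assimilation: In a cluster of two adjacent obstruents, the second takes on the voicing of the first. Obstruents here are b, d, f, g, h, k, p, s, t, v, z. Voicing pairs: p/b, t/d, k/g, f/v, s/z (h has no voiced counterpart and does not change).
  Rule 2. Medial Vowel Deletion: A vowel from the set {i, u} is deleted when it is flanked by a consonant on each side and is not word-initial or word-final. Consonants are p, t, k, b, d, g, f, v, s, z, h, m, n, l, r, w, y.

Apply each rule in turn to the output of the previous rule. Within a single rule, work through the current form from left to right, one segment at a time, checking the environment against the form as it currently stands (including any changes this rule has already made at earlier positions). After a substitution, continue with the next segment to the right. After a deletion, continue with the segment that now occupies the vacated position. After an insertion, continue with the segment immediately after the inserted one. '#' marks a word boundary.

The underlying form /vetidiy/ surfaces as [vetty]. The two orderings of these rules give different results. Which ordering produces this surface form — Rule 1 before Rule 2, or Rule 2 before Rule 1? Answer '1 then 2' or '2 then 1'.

2 then 1

Order 1 then 2:
  1 Progressive Voicing Assimilation: no change — [vetidiy]
  2 Medial Vowel Deletion: [vetidiy] → [vetdy]
  result: [vetdy]
Order 2 then 1:
  2 Medial Vowel Deletion: [vetidiy] → [vetdy]
  1 Progressive Voicing Assimilation: [vetdy] → [vetty]
  result: [vetty]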